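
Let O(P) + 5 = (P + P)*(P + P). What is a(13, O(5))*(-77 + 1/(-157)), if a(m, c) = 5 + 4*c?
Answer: -4654650/157 ≈ -29647.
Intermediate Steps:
O(P) = -5 + 4*P² (O(P) = -5 + (P + P)*(P + P) = -5 + (2*P)*(2*P) = -5 + 4*P²)
a(13, O(5))*(-77 + 1/(-157)) = (5 + 4*(-5 + 4*5²))*(-77 + 1/(-157)) = (5 + 4*(-5 + 4*25))*(-77 - 1/157) = (5 + 4*(-5 + 100))*(-12090/157) = (5 + 4*95)*(-12090/157) = (5 + 380)*(-12090/157) = 385*(-12090/157) = -4654650/157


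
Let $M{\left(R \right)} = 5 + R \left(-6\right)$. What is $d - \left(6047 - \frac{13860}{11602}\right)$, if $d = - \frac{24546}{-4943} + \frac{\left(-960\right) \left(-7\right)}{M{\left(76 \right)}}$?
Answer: $- \frac{78313606293995}{12932128693} \approx -6055.7$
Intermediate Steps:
$M{\left(R \right)} = 5 - 6 R$
$d = - \frac{22146714}{2229293}$ ($d = - \frac{24546}{-4943} + \frac{\left(-960\right) \left(-7\right)}{5 - 456} = \left(-24546\right) \left(- \frac{1}{4943}\right) + \frac{6720}{5 - 456} = \frac{24546}{4943} + \frac{6720}{-451} = \frac{24546}{4943} + 6720 \left(- \frac{1}{451}\right) = \frac{24546}{4943} - \frac{6720}{451} = - \frac{22146714}{2229293} \approx -9.9344$)
$d - \left(6047 - \frac{13860}{11602}\right) = - \frac{22146714}{2229293} - \left(6047 - \frac{13860}{11602}\right) = - \frac{22146714}{2229293} - \left(6047 - \frac{6930}{5801}\right) = - \frac{22146714}{2229293} - \frac{35071717}{5801} = - \frac{78313606293995}{12932128693}$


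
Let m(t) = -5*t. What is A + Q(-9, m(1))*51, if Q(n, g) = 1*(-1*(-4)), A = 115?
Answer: 319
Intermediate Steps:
Q(n, g) = 4 (Q(n, g) = 1*4 = 4)
A + Q(-9, m(1))*51 = 115 + 4*51 = 115 + 204 = 319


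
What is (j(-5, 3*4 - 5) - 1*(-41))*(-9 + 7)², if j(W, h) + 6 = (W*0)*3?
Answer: 140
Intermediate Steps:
j(W, h) = -6 (j(W, h) = -6 + (W*0)*3 = -6 + 0*3 = -6 + 0 = -6)
(j(-5, 3*4 - 5) - 1*(-41))*(-9 + 7)² = (-6 - 1*(-41))*(-9 + 7)² = (-6 + 41)*(-2)² = 35*4 = 140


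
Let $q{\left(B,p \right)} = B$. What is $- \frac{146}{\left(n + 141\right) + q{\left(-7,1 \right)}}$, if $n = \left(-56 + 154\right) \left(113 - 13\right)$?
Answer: $- \frac{73}{4967} \approx -0.014697$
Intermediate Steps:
$n = 9800$ ($n = 98 \cdot 100 = 9800$)
$- \frac{146}{\left(n + 141\right) + q{\left(-7,1 \right)}} = - \frac{146}{\left(9800 + 141\right) - 7} = - \frac{146}{9941 - 7} = - \frac{146}{9934} = \left(-146\right) \frac{1}{9934} = - \frac{73}{4967}$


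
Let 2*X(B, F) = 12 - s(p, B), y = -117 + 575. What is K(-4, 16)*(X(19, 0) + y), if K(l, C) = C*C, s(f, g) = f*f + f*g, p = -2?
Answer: 123136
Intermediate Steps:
y = 458
s(f, g) = f² + f*g
X(B, F) = 4 + B (X(B, F) = (12 - (-2)*(-2 + B))/2 = (12 - (4 - 2*B))/2 = (12 + (-4 + 2*B))/2 = (8 + 2*B)/2 = 4 + B)
K(l, C) = C²
K(-4, 16)*(X(19, 0) + y) = 16²*((4 + 19) + 458) = 256*(23 + 458) = 256*481 = 123136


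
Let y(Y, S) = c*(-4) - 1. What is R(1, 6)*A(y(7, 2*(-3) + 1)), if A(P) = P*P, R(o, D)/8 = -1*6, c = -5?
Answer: -17328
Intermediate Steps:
y(Y, S) = 19 (y(Y, S) = -5*(-4) - 1 = 20 - 1 = 19)
R(o, D) = -48 (R(o, D) = 8*(-1*6) = 8*(-6) = -48)
A(P) = P²
R(1, 6)*A(y(7, 2*(-3) + 1)) = -48*19² = -48*361 = -17328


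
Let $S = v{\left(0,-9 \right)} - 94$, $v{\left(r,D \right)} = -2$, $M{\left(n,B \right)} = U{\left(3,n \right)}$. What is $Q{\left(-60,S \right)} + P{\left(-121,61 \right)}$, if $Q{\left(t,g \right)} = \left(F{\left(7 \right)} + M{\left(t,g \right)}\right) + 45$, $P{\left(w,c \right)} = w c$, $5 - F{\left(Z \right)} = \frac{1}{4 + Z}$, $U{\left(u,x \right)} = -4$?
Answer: $- \frac{80686}{11} \approx -7335.1$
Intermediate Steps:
$M{\left(n,B \right)} = -4$
$F{\left(Z \right)} = 5 - \frac{1}{4 + Z}$
$P{\left(w,c \right)} = c w$
$S = -96$ ($S = -2 - 94 = -96$)
$Q{\left(t,g \right)} = \frac{505}{11}$ ($Q{\left(t,g \right)} = \left(\frac{19 + 5 \cdot 7}{4 + 7} - 4\right) + 45 = \left(\frac{19 + 35}{11} - 4\right) + 45 = \left(\frac{1}{11} \cdot 54 - 4\right) + 45 = \left(\frac{54}{11} - 4\right) + 45 = \frac{10}{11} + 45 = \frac{505}{11}$)
$Q{\left(-60,S \right)} + P{\left(-121,61 \right)} = \frac{505}{11} + 61 \left(-121\right) = \frac{505}{11} - 7381 = - \frac{80686}{11}$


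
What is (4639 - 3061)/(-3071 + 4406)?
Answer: 526/445 ≈ 1.1820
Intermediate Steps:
(4639 - 3061)/(-3071 + 4406) = 1578/1335 = 1578*(1/1335) = 526/445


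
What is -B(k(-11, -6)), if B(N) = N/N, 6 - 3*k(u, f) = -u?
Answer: -1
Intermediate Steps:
k(u, f) = 2 + u/3 (k(u, f) = 2 - (-1)*u/3 = 2 + u/3)
B(N) = 1
-B(k(-11, -6)) = -1*1 = -1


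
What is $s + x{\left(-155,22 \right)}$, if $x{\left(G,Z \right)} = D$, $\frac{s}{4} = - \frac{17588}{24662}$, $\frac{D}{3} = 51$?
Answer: $\frac{1851467}{12331} \approx 150.15$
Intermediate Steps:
$D = 153$ ($D = 3 \cdot 51 = 153$)
$s = - \frac{35176}{12331}$ ($s = 4 \left(- \frac{17588}{24662}\right) = 4 \left(\left(-17588\right) \frac{1}{24662}\right) = 4 \left(- \frac{8794}{12331}\right) = - \frac{35176}{12331} \approx -2.8526$)
$x{\left(G,Z \right)} = 153$
$s + x{\left(-155,22 \right)} = - \frac{35176}{12331} + 153 = \frac{1851467}{12331}$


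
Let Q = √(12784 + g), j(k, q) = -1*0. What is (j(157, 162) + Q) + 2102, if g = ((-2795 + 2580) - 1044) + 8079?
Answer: 2102 + 26*√29 ≈ 2242.0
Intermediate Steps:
j(k, q) = 0
g = 6820 (g = (-215 - 1044) + 8079 = -1259 + 8079 = 6820)
Q = 26*√29 (Q = √(12784 + 6820) = √19604 = 26*√29 ≈ 140.01)
(j(157, 162) + Q) + 2102 = (0 + 26*√29) + 2102 = 26*√29 + 2102 = 2102 + 26*√29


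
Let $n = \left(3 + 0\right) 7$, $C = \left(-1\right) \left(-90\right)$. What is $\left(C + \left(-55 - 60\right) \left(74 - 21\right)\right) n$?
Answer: $-126105$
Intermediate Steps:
$C = 90$
$n = 21$ ($n = 3 \cdot 7 = 21$)
$\left(C + \left(-55 - 60\right) \left(74 - 21\right)\right) n = \left(90 + \left(-55 - 60\right) \left(74 - 21\right)\right) 21 = \left(90 - 6095\right) 21 = \left(-6005\right) 21 = -126105$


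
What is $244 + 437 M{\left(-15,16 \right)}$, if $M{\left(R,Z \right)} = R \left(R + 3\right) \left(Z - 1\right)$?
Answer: $1180144$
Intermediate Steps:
$M{\left(R,Z \right)} = R \left(-1 + Z\right) \left(3 + R\right)$ ($M{\left(R,Z \right)} = R \left(3 + R\right) \left(-1 + Z\right) = R \left(-1 + Z\right) \left(3 + R\right)$)
$244 + 437 M{\left(-15,16 \right)} = 244 + 437 \left(- 15 \left(-3 - -15 + 3 \cdot 16 - 240\right)\right) = 244 + 437 \left(- 15 \left(-3 + 15 + 48 - 240\right)\right) = 244 + 437 \left(\left(-15\right) \left(-180\right)\right) = 244 + 437 \cdot 2700 = 244 + 1179900 = 1180144$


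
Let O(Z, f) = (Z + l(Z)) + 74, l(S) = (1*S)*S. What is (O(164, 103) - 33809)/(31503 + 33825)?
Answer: -2225/21776 ≈ -0.10218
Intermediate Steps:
l(S) = S² (l(S) = S*S = S²)
O(Z, f) = 74 + Z + Z² (O(Z, f) = (Z + Z²) + 74 = 74 + Z + Z²)
(O(164, 103) - 33809)/(31503 + 33825) = ((74 + 164 + 164²) - 33809)/(31503 + 33825) = ((74 + 164 + 26896) - 33809)/65328 = (27134 - 33809)*(1/65328) = -6675*1/65328 = -2225/21776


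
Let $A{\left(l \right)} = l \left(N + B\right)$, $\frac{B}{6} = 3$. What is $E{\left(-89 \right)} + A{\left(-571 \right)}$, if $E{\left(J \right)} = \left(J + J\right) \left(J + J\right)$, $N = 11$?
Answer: $15125$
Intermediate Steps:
$B = 18$ ($B = 6 \cdot 3 = 18$)
$E{\left(J \right)} = 4 J^{2}$ ($E{\left(J \right)} = 2 J 2 J = 4 J^{2}$)
$A{\left(l \right)} = 29 l$ ($A{\left(l \right)} = l \left(11 + 18\right) = l 29 = 29 l$)
$E{\left(-89 \right)} + A{\left(-571 \right)} = 4 \left(-89\right)^{2} + 29 \left(-571\right) = 4 \cdot 7921 - 16559 = 31684 - 16559 = 15125$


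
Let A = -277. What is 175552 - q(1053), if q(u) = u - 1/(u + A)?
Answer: 135411225/776 ≈ 1.7450e+5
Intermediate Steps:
q(u) = u - 1/(-277 + u) (q(u) = u - 1/(u - 277) = u - 1/(-277 + u))
175552 - q(1053) = 175552 - (-1 + 1053² - 277*1053)/(-277 + 1053) = 175552 - (-1 + 1108809 - 291681)/776 = 175552 - 817127/776 = 135411225/776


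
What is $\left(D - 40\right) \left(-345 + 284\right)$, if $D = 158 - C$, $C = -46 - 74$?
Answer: $-14518$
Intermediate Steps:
$C = -120$ ($C = -46 - 74 = -120$)
$D = 278$ ($D = 158 - -120 = 158 + 120 = 278$)
$\left(D - 40\right) \left(-345 + 284\right) = \left(278 - 40\right) \left(-345 + 284\right) = 238 \left(-61\right) = -14518$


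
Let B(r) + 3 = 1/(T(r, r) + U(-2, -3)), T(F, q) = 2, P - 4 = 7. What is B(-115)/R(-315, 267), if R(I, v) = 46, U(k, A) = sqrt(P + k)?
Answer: -7/115 ≈ -0.060870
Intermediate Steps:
P = 11 (P = 4 + 7 = 11)
U(k, A) = sqrt(11 + k)
B(r) = -14/5 (B(r) = -3 + 1/(2 + sqrt(11 - 2)) = -3 + 1/(2 + sqrt(9)) = -3 + 1/(2 + 3) = -3 + 1/5 = -14/5)
B(-115)/R(-315, 267) = -14/5/46 = -14/5*1/46 = -7/115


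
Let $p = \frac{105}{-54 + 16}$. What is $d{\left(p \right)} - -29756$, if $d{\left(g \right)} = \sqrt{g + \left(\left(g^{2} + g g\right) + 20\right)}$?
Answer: $29756 + \frac{\sqrt{11735}}{19} \approx 29762.0$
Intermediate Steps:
$p = - \frac{105}{38}$ ($p = \frac{105}{-38} = 105 \left(- \frac{1}{38}\right) = - \frac{105}{38} \approx -2.7632$)
$d{\left(g \right)} = \sqrt{20 + g + 2 g^{2}}$ ($d{\left(g \right)} = \sqrt{g + \left(\left(g^{2} + g^{2}\right) + 20\right)} = \sqrt{g + \left(2 g^{2} + 20\right)} = \sqrt{g + \left(20 + 2 g^{2}\right)} = \sqrt{20 + g + 2 g^{2}}$)
$d{\left(p \right)} - -29756 = \sqrt{20 - \frac{105}{38} + 2 \left(- \frac{105}{38}\right)^{2}} - -29756 = \sqrt{20 - \frac{105}{38} + 2 \cdot \frac{11025}{1444}} + 29756 = \sqrt{20 - \frac{105}{38} + \frac{11025}{722}} + 29756 = \sqrt{\frac{11735}{361}} + 29756 = \frac{\sqrt{11735}}{19} + 29756 = 29756 + \frac{\sqrt{11735}}{19}$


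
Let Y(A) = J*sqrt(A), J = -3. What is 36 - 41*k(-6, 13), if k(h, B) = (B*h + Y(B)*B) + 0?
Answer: 3234 + 1599*sqrt(13) ≈ 8999.3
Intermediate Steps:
Y(A) = -3*sqrt(A)
k(h, B) = -3*B**(3/2) + B*h (k(h, B) = (B*h + (-3*sqrt(B))*B) + 0 = (B*h - 3*B**(3/2)) + 0 = (-3*B**(3/2) + B*h) + 0 = -3*B**(3/2) + B*h)
36 - 41*k(-6, 13) = 36 - 41*(-39*sqrt(13) + 13*(-6)) = 36 - 41*(-39*sqrt(13) - 78) = 36 - 41*(-78 - 39*sqrt(13)) = 36 + (3198 + 1599*sqrt(13)) = 3234 + 1599*sqrt(13)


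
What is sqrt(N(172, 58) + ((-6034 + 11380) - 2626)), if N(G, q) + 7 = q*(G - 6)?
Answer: sqrt(12341) ≈ 111.09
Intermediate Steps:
N(G, q) = -7 + q*(-6 + G) (N(G, q) = -7 + q*(G - 6) = -7 + q*(-6 + G))
sqrt(N(172, 58) + ((-6034 + 11380) - 2626)) = sqrt((-7 - 6*58 + 172*58) + ((-6034 + 11380) - 2626)) = sqrt((-7 - 348 + 9976) + (5346 - 2626)) = sqrt(9621 + 2720) = sqrt(12341)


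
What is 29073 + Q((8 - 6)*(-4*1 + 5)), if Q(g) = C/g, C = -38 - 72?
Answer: 29018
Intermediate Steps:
C = -110
Q(g) = -110/g
29073 + Q((8 - 6)*(-4*1 + 5)) = 29073 - 110*1/((8 - 6)*(-4*1 + 5)) = 29073 - 110*1/(2*(-4 + 5)) = 29073 - 110/(2*1) = 29073 - 110/2 = 29073 - 110*½ = 29073 - 55 = 29018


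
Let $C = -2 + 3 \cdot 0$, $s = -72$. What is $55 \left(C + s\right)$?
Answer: $-4070$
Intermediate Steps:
$C = -2$ ($C = -2 + 0 = -2$)
$55 \left(C + s\right) = 55 \left(-2 - 72\right) = 55 \left(-74\right) = -4070$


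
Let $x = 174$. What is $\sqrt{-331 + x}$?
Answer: $i \sqrt{157} \approx 12.53 i$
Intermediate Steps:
$\sqrt{-331 + x} = \sqrt{-331 + 174} = \sqrt{-157} = i \sqrt{157}$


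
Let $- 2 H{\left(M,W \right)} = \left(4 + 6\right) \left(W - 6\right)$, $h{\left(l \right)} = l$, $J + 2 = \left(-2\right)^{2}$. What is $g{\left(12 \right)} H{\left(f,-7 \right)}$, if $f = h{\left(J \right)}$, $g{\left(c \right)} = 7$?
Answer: $455$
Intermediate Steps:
$J = 2$ ($J = -2 + \left(-2\right)^{2} = -2 + 4 = 2$)
$f = 2$
$H{\left(M,W \right)} = 30 - 5 W$ ($H{\left(M,W \right)} = - \frac{\left(4 + 6\right) \left(W - 6\right)}{2} = - \frac{10 \left(-6 + W\right)}{2} = - \frac{-60 + 10 W}{2} = 30 - 5 W$)
$g{\left(12 \right)} H{\left(f,-7 \right)} = 7 \left(30 - -35\right) = 7 \left(30 + 35\right) = 7 \cdot 65 = 455$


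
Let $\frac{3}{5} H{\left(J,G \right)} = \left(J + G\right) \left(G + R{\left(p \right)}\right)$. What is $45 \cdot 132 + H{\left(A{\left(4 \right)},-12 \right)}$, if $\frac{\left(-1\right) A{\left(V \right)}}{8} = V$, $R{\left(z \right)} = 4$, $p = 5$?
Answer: $\frac{19580}{3} \approx 6526.7$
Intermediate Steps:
$A{\left(V \right)} = - 8 V$
$H{\left(J,G \right)} = \frac{5 \left(4 + G\right) \left(G + J\right)}{3}$ ($H{\left(J,G \right)} = \frac{5 \left(J + G\right) \left(G + 4\right)}{3} = \frac{5 \left(G + J\right) \left(4 + G\right)}{3} = \frac{5 \left(4 + G\right) \left(G + J\right)}{3}$)
$45 \cdot 132 + H{\left(A{\left(4 \right)},-12 \right)} = 45 \cdot 132 + \left(\frac{5 \left(-12\right)^{2}}{3} + \frac{20}{3} \left(-12\right) + \frac{20 \left(\left(-8\right) 4\right)}{3} + \frac{5}{3} \left(-12\right) \left(\left(-8\right) 4\right)\right) = 5940 + \left(\frac{5}{3} \cdot 144 - 80 + \frac{20}{3} \left(-32\right) + \frac{5}{3} \left(-12\right) \left(-32\right)\right) = 5940 + \left(240 - 80 - \frac{640}{3} + 640\right) = 5940 + \frac{1760}{3} = \frac{19580}{3}$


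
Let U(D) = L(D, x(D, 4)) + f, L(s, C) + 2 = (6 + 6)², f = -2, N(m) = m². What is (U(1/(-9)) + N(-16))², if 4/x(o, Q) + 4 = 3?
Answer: 156816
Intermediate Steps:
x(o, Q) = -4 (x(o, Q) = 4/(-4 + 3) = 4/(-1) = 4*(-1) = -4)
L(s, C) = 142 (L(s, C) = -2 + (6 + 6)² = -2 + 12² = -2 + 144 = 142)
U(D) = 140 (U(D) = 142 - 2 = 140)
(U(1/(-9)) + N(-16))² = (140 + (-16)²)² = (140 + 256)² = 396² = 156816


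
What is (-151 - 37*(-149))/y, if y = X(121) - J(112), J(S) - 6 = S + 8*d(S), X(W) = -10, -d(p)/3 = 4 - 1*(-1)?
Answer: -2681/4 ≈ -670.25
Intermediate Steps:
d(p) = -15 (d(p) = -3*(4 - 1*(-1)) = -3*(4 + 1) = -3*5 = -15)
J(S) = -114 + S (J(S) = 6 + (S + 8*(-15)) = 6 + (S - 120) = 6 + (-120 + S) = -114 + S)
y = -8 (y = -10 - (-114 + 112) = -10 - 1*(-2) = -10 + 2 = -8)
(-151 - 37*(-149))/y = (-151 - 37*(-149))/(-8) = (-151 + 5513)*(-⅛) = 5362*(-⅛) = -2681/4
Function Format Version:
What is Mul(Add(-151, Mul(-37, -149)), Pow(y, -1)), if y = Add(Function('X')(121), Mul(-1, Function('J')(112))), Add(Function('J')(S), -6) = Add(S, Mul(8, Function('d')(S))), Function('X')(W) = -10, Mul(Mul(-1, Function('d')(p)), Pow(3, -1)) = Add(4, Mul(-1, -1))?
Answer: Rational(-2681, 4) ≈ -670.25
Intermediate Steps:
Function('d')(p) = -15 (Function('d')(p) = Mul(-3, Add(4, Mul(-1, -1))) = Mul(-3, Add(4, 1)) = Mul(-3, 5) = -15)
Function('J')(S) = Add(-114, S) (Function('J')(S) = Add(6, Add(S, Mul(8, -15))) = Add(6, Add(S, -120)) = Add(6, Add(-120, S)) = Add(-114, S))
y = -8 (y = Add(-10, Mul(-1, Add(-114, 112))) = Add(-10, Mul(-1, -2)) = Add(-10, 2) = -8)
Mul(Add(-151, Mul(-37, -149)), Pow(y, -1)) = Mul(Add(-151, Mul(-37, -149)), Pow(-8, -1)) = Mul(Add(-151, 5513), Rational(-1, 8)) = Mul(5362, Rational(-1, 8)) = Rational(-2681, 4)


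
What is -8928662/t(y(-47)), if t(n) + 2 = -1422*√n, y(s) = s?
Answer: 4464331/23759488 - 3174139341*I*√47/23759488 ≈ 0.1879 - 915.88*I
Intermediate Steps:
t(n) = -2 - 1422*√n
-8928662/t(y(-47)) = -8928662/(-2 - 1422*I*√47)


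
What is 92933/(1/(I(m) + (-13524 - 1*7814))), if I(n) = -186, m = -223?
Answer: -2000289892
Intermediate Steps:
92933/(1/(I(m) + (-13524 - 1*7814))) = 92933/(1/(-186 + (-13524 - 1*7814))) = 92933/(1/(-186 + (-13524 - 7814))) = 92933/(1/(-186 - 21338)) = 92933/(1/(-21524)) = 92933/(-1/21524) = 92933*(-21524) = -2000289892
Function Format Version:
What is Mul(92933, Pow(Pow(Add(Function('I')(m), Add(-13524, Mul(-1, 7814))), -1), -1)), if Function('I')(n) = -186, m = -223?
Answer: -2000289892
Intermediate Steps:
Mul(92933, Pow(Pow(Add(Function('I')(m), Add(-13524, Mul(-1, 7814))), -1), -1)) = Mul(92933, Pow(Pow(Add(-186, Add(-13524, Mul(-1, 7814))), -1), -1)) = Mul(92933, Pow(Pow(Add(-186, Add(-13524, -7814)), -1), -1)) = Mul(92933, Pow(Pow(Add(-186, -21338), -1), -1)) = Mul(92933, Pow(Pow(-21524, -1), -1)) = Mul(92933, Pow(Rational(-1, 21524), -1)) = Mul(92933, -21524) = -2000289892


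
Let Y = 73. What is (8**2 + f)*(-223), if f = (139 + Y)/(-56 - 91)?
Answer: -2050708/147 ≈ -13950.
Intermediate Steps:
f = -212/147 (f = (139 + 73)/(-56 - 91) = 212/(-147) = 212*(-1/147) = -212/147 ≈ -1.4422)
(8**2 + f)*(-223) = (8**2 - 212/147)*(-223) = (64 - 212/147)*(-223) = (9196/147)*(-223) = -2050708/147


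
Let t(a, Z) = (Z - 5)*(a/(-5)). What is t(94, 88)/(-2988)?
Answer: 47/90 ≈ 0.52222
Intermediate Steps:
t(a, Z) = -a*(-5 + Z)/5 (t(a, Z) = (-5 + Z)*(a*(-⅕)) = (-5 + Z)*(-a/5) = -a*(-5 + Z)/5)
t(94, 88)/(-2988) = ((⅕)*94*(5 - 1*88))/(-2988) = ((⅕)*94*(5 - 88))*(-1/2988) = ((⅕)*94*(-83))*(-1/2988) = -7802/5*(-1/2988) = 47/90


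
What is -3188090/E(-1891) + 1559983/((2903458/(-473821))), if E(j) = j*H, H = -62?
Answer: -43334498965033313/170203611418 ≈ -2.5460e+5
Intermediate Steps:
E(j) = -62*j (E(j) = j*(-62) = -62*j)
-3188090/E(-1891) + 1559983/((2903458/(-473821))) = -3188090/((-62*(-1891))) + 1559983/((2903458/(-473821))) = -3188090/117242 + 1559983/((2903458*(-1/473821))) = -3188090*1/117242 + 1559983/(-2903458/473821) = -1594045/58621 + 1559983*(-473821/2903458) = -1594045/58621 - 739152705043/2903458 = -43334498965033313/170203611418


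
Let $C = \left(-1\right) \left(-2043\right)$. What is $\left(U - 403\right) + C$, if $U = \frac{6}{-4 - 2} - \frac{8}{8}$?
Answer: $1638$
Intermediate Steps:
$U = -2$ ($U = \frac{6}{-6} - 1 = 6 \left(- \frac{1}{6}\right) - 1 = -1 - 1 = -2$)
$C = 2043$
$\left(U - 403\right) + C = \left(-2 - 403\right) + 2043 = -405 + 2043 = 1638$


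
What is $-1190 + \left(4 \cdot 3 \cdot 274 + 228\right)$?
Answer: $2326$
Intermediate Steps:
$-1190 + \left(4 \cdot 3 \cdot 274 + 228\right) = -1190 + \left(12 \cdot 274 + 228\right) = -1190 + \left(3288 + 228\right) = -1190 + 3516 = 2326$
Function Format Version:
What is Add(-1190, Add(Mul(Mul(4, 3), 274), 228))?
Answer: 2326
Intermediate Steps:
Add(-1190, Add(Mul(Mul(4, 3), 274), 228)) = Add(-1190, Add(Mul(12, 274), 228)) = Add(-1190, Add(3288, 228)) = Add(-1190, 3516) = 2326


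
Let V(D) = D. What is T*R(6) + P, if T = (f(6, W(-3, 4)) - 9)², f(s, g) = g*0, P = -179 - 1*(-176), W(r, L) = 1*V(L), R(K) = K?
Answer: 483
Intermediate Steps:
W(r, L) = L (W(r, L) = 1*L = L)
P = -3 (P = -179 + 176 = -3)
f(s, g) = 0
T = 81 (T = (0 - 9)² = (-9)² = 81)
T*R(6) + P = 81*6 - 3 = 486 - 3 = 483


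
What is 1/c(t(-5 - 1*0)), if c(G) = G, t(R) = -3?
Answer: -⅓ ≈ -0.33333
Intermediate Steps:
1/c(t(-5 - 1*0)) = 1/(-3) = -⅓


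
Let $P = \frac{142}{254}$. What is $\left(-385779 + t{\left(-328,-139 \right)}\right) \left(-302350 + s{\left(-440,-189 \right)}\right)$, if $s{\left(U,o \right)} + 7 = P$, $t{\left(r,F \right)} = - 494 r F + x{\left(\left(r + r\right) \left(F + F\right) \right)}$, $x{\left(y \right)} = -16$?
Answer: $\frac{879659762366124}{127} \approx 6.9265 \cdot 10^{12}$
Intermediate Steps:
$t{\left(r,F \right)} = -16 - 494 F r$ ($t{\left(r,F \right)} = - 494 r F - 16 = - 494 F r - 16 = -16 - 494 F r$)
$P = \frac{71}{127}$ ($P = 142 \cdot \frac{1}{254} = \frac{71}{127} \approx 0.55906$)
$s{\left(U,o \right)} = - \frac{818}{127}$ ($s{\left(U,o \right)} = -7 + \frac{71}{127} = - \frac{818}{127}$)
$\left(-385779 + t{\left(-328,-139 \right)}\right) \left(-302350 + s{\left(-440,-189 \right)}\right) = \left(-385779 - \left(16 - -22522448\right)\right) \left(-302350 - \frac{818}{127}\right) = \left(-385779 - 22522464\right) \left(- \frac{38399268}{127}\right) = \left(-22908243\right) \left(- \frac{38399268}{127}\right) = \frac{879659762366124}{127}$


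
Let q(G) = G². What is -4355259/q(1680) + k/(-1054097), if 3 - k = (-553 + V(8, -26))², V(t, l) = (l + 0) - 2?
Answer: -1212713915641/991694457600 ≈ -1.2229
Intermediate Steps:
V(t, l) = -2 + l (V(t, l) = l - 2 = -2 + l)
k = -337558 (k = 3 - (-553 + (-2 - 26))² = 3 - (-553 - 28)² = 3 - 1*(-581)² = 3 - 1*337561 = 3 - 337561 = -337558)
-4355259/q(1680) + k/(-1054097) = -4355259/(1680²) - 337558/(-1054097) = -4355259/2822400 - 337558*(-1/1054097) = -4355259*1/2822400 + 337558/1054097 = -1451753/940800 + 337558/1054097 = -1212713915641/991694457600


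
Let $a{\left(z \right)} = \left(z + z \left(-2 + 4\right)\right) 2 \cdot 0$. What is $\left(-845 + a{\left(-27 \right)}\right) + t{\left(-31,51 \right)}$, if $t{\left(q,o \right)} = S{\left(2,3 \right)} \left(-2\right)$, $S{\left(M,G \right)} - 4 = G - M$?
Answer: $-855$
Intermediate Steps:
$S{\left(M,G \right)} = 4 + G - M$ ($S{\left(M,G \right)} = 4 + \left(G - M\right) = 4 + G - M$)
$a{\left(z \right)} = 0$ ($a{\left(z \right)} = \left(z + z 2\right) 2 \cdot 0 = \left(z + 2 z\right) 2 \cdot 0 = 3 z 2 \cdot 0 = 6 z 0 = 0$)
$t{\left(q,o \right)} = -10$ ($t{\left(q,o \right)} = \left(4 + 3 - 2\right) \left(-2\right) = 5 \left(-2\right) = -10$)
$\left(-845 + a{\left(-27 \right)}\right) + t{\left(-31,51 \right)} = \left(-845 + 0\right) - 10 = -845 - 10 = -855$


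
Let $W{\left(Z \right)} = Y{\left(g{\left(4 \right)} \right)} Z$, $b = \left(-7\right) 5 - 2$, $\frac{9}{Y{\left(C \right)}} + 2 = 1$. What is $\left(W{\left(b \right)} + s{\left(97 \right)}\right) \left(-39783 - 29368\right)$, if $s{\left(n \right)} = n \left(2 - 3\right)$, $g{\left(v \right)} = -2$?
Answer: $-16319636$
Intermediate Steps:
$Y{\left(C \right)} = -9$ ($Y{\left(C \right)} = \frac{9}{-2 + 1} = \frac{9}{-1} = 9 \left(-1\right) = -9$)
$b = -37$ ($b = -35 - 2 = -37$)
$s{\left(n \right)} = - n$ ($s{\left(n \right)} = n \left(-1\right) = - n$)
$W{\left(Z \right)} = - 9 Z$
$\left(W{\left(b \right)} + s{\left(97 \right)}\right) \left(-39783 - 29368\right) = \left(\left(-9\right) \left(-37\right) - 97\right) \left(-39783 - 29368\right) = \left(333 - 97\right) \left(-69151\right) = 236 \left(-69151\right) = -16319636$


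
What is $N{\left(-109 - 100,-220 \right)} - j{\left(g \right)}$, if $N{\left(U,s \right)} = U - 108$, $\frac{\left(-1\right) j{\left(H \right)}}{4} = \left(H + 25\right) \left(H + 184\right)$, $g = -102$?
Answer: $-25573$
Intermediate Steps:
$j{\left(H \right)} = - 4 \left(25 + H\right) \left(184 + H\right)$ ($j{\left(H \right)} = - 4 \left(H + 25\right) \left(H + 184\right) = - 4 \left(25 + H\right) \left(184 + H\right)$)
$N{\left(U,s \right)} = -108 + U$ ($N{\left(U,s \right)} = U - 108 = -108 + U$)
$N{\left(-109 - 100,-220 \right)} - j{\left(g \right)} = \left(-108 - 209\right) - \left(-18400 - -85272 - 4 \left(-102\right)^{2}\right) = \left(-108 - 209\right) - \left(-18400 + 85272 - 41616\right) = -317 - 25256 = -25573$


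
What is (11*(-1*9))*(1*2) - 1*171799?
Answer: -171997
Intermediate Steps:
(11*(-1*9))*(1*2) - 1*171799 = (11*(-9))*2 - 171799 = -99*2 - 171799 = -198 - 171799 = -171997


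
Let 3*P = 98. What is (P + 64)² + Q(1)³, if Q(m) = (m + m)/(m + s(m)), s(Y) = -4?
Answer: 252292/27 ≈ 9344.1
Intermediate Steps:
P = 98/3 (P = (⅓)*98 = 98/3 ≈ 32.667)
Q(m) = 2*m/(-4 + m) (Q(m) = (m + m)/(m - 4) = (2*m)/(-4 + m) = 2*m/(-4 + m))
(P + 64)² + Q(1)³ = (98/3 + 64)² + (2*1/(-4 + 1))³ = (290/3)² + (2*1/(-3))³ = 84100/9 + (2*1*(-⅓))³ = 84100/9 + (-⅔)³ = 84100/9 - 8/27 = 252292/27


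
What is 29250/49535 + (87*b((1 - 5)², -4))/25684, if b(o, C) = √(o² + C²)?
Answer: 5850/9907 + 87*√17/6421 ≈ 0.64636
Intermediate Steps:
b(o, C) = √(C² + o²)
29250/49535 + (87*b((1 - 5)², -4))/25684 = 29250/49535 + (87*√((-4)² + ((1 - 5)²)²))/25684 = 29250*(1/49535) + (87*√(16 + ((-4)²)²))*(1/25684) = 5850/9907 + (87*√(16 + 16²))*(1/25684) = 5850/9907 + (87*√(16 + 256))*(1/25684) = 5850/9907 + (87*√272)*(1/25684) = 5850/9907 + (87*(4*√17))*(1/25684) = 5850/9907 + (348*√17)*(1/25684) = 5850/9907 + 87*√17/6421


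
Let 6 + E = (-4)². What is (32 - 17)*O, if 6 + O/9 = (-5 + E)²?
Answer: 2565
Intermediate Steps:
E = 10 (E = -6 + (-4)² = -6 + 16 = 10)
O = 171 (O = -54 + 9*(-5 + 10)² = -54 + 9*5² = -54 + 9*25 = -54 + 225 = 171)
(32 - 17)*O = (32 - 17)*171 = 15*171 = 2565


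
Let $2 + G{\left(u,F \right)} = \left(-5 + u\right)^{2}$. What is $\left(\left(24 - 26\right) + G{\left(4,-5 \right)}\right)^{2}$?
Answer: $9$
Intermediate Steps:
$G{\left(u,F \right)} = -2 + \left(-5 + u\right)^{2}$
$\left(\left(24 - 26\right) + G{\left(4,-5 \right)}\right)^{2} = \left(\left(24 - 26\right) - \left(2 - \left(-5 + 4\right)^{2}\right)\right)^{2} = \left(\left(24 - 26\right) - \left(2 - \left(-1\right)^{2}\right)\right)^{2} = \left(-2 + \left(-2 + 1\right)\right)^{2} = \left(-2 - 1\right)^{2} = \left(-3\right)^{2} = 9$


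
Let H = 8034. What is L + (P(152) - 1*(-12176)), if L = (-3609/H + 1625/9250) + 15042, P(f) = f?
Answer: 1355978358/49543 ≈ 27370.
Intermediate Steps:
L = 745212254/49543 (L = (-3609/8034 + 1625/9250) + 15042 = (-3609*1/8034 + 1625*(1/9250)) + 15042 = (-1203/2678 + 13/74) + 15042 = -13552/49543 + 15042 = 745212254/49543 ≈ 15042.)
L + (P(152) - 1*(-12176)) = 745212254/49543 + (152 - 1*(-12176)) = 745212254/49543 + (152 + 12176) = 745212254/49543 + 12328 = 1355978358/49543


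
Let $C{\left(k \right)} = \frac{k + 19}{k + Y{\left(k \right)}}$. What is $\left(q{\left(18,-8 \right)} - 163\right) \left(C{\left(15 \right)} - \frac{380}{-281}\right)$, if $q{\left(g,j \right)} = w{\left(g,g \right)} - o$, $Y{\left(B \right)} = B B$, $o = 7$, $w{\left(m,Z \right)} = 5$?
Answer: $- \frac{554147}{2248} \approx -246.51$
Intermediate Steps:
$Y{\left(B \right)} = B^{2}$
$q{\left(g,j \right)} = -2$ ($q{\left(g,j \right)} = 5 - 7 = -2$)
$C{\left(k \right)} = \frac{19 + k}{k + k^{2}}$ ($C{\left(k \right)} = \frac{k + 19}{k + k^{2}} = \frac{19 + k}{k + k^{2}}$)
$\left(q{\left(18,-8 \right)} - 163\right) \left(C{\left(15 \right)} - \frac{380}{-281}\right) = \left(-2 - 163\right) \left(\frac{19 + 15}{15 \left(1 + 15\right)} - \frac{380}{-281}\right) = - 165 \left(\frac{1}{15} \cdot \frac{1}{16} \cdot 34 - - \frac{380}{281}\right) = - 165 \left(\frac{1}{15} \cdot \frac{1}{16} \cdot 34 + \frac{380}{281}\right) = - 165 \left(\frac{17}{120} + \frac{380}{281}\right) = \left(-165\right) \frac{50377}{33720} = - \frac{554147}{2248}$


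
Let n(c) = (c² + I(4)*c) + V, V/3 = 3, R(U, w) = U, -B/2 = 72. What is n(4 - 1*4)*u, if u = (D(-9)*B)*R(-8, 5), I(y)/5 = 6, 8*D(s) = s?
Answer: -11664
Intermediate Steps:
B = -144 (B = -2*72 = -144)
D(s) = s/8
I(y) = 30 (I(y) = 5*6 = 30)
V = 9 (V = 3*3 = 9)
n(c) = 9 + c² + 30*c (n(c) = (c² + 30*c) + 9 = 9 + c² + 30*c)
u = -1296 (u = (((⅛)*(-9))*(-144))*(-8) = -9/8*(-144)*(-8) = 162*(-8) = -1296)
n(4 - 1*4)*u = (9 + (4 - 1*4)² + 30*(4 - 1*4))*(-1296) = (9 + (4 - 4)² + 30*(4 - 4))*(-1296) = (9 + 0² + 30*0)*(-1296) = (9 + 0 + 0)*(-1296) = 9*(-1296) = -11664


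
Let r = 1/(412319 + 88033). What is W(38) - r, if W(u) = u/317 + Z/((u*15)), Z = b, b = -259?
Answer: -1680164257/5022700160 ≈ -0.33451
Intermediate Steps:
Z = -259
W(u) = -259/(15*u) + u/317 (W(u) = u/317 - 259*1/(15*u) = u*(1/317) - 259*1/(15*u) = u/317 - 259/(15*u) = -259/(15*u) + u/317)
r = 1/500352 ≈ 1.9986e-6
W(38) - r = (-259/15/38 + (1/317)*38) - 1*1/500352 = (-259/15*1/38 + 38/317) - 1/500352 = (-259/570 + 38/317) - 1/500352 = -60443/180690 - 1/500352 = -1680164257/5022700160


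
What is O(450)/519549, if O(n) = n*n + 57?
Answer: 67519/173183 ≈ 0.38987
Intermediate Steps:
O(n) = 57 + n² (O(n) = n² + 57 = 57 + n²)
O(450)/519549 = (57 + 450²)/519549 = (57 + 202500)*(1/519549) = 202557*(1/519549) = 67519/173183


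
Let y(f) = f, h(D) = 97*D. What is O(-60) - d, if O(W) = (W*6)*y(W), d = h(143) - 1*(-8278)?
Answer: -549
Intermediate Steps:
d = 22149 (d = 97*143 - 1*(-8278) = 13871 + 8278 = 22149)
O(W) = 6*W² (O(W) = (W*6)*W = (6*W)*W = 6*W²)
O(-60) - d = 6*(-60)² - 1*22149 = 6*3600 - 22149 = 21600 - 22149 = -549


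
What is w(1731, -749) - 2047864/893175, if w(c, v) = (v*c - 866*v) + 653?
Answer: -578093489464/893175 ≈ -6.4723e+5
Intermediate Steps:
w(c, v) = 653 - 866*v + c*v (w(c, v) = (c*v - 866*v) + 653 = (-866*v + c*v) + 653 = 653 - 866*v + c*v)
w(1731, -749) - 2047864/893175 = (653 - 866*(-749) + 1731*(-749)) - 2047864/893175 = (653 + 648634 - 1296519) - 2047864/893175 = -647232 - 1*2047864/893175 = -647232 - 2047864/893175 = -578093489464/893175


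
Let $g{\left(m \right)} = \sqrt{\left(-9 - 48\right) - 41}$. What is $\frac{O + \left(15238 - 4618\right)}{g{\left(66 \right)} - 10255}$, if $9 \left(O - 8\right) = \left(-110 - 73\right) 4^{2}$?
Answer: $- \frac{45280220}{45070767} - \frac{30908 i \sqrt{2}}{45070767} \approx -1.0046 - 0.00096982 i$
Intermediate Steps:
$g{\left(m \right)} = 7 i \sqrt{2}$ ($g{\left(m \right)} = \sqrt{\left(-9 - 48\right) - 41} = \sqrt{-57 - 41} = \sqrt{-98} = 7 i \sqrt{2}$)
$O = - \frac{952}{3}$ ($O = 8 + \frac{\left(-110 - 73\right) 4^{2}}{9} = 8 + \frac{\left(-183\right) 16}{9} = 8 + \frac{1}{9} \left(-2928\right) = 8 - \frac{976}{3} = - \frac{952}{3} \approx -317.33$)
$\frac{O + \left(15238 - 4618\right)}{g{\left(66 \right)} - 10255} = \frac{- \frac{952}{3} + \left(15238 - 4618\right)}{7 i \sqrt{2} - 10255} = \frac{- \frac{952}{3} + \left(15238 - 4618\right)}{-10255 + 7 i \sqrt{2}} = \frac{- \frac{952}{3} + 10620}{-10255 + 7 i \sqrt{2}} = \frac{30908}{3 \left(-10255 + 7 i \sqrt{2}\right)}$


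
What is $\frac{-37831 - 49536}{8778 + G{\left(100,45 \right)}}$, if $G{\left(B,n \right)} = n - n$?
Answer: $- \frac{12481}{1254} \approx -9.953$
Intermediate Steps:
$G{\left(B,n \right)} = 0$
$\frac{-37831 - 49536}{8778 + G{\left(100,45 \right)}} = \frac{-37831 - 49536}{8778 + 0} = - \frac{87367}{8778} = \left(-87367\right) \frac{1}{8778} = - \frac{12481}{1254}$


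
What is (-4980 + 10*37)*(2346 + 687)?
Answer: -13982130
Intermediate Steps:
(-4980 + 10*37)*(2346 + 687) = (-4980 + 370)*3033 = -4610*3033 = -13982130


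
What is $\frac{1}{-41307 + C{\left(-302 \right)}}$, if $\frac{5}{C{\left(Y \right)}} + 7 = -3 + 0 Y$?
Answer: $- \frac{2}{82615} \approx -2.4209 \cdot 10^{-5}$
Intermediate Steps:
$C{\left(Y \right)} = - \frac{1}{2}$ ($C{\left(Y \right)} = \frac{5}{-7 - \left(3 + 0 Y\right)} = \frac{5}{-7 + \left(-3 + 0\right)} = \frac{5}{-7 - 3} = \frac{5}{-10} = 5 \left(- \frac{1}{10}\right) = - \frac{1}{2}$)
$\frac{1}{-41307 + C{\left(-302 \right)}} = \frac{1}{-41307 - \frac{1}{2}} = \frac{1}{- \frac{82615}{2}} = - \frac{2}{82615}$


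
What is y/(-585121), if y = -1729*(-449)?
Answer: -776321/585121 ≈ -1.3268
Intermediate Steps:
y = 776321
y/(-585121) = 776321/(-585121) = 776321*(-1/585121) = -776321/585121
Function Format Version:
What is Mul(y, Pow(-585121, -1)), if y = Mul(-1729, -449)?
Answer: Rational(-776321, 585121) ≈ -1.3268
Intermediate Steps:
y = 776321
Mul(y, Pow(-585121, -1)) = Mul(776321, Pow(-585121, -1)) = Mul(776321, Rational(-1, 585121)) = Rational(-776321, 585121)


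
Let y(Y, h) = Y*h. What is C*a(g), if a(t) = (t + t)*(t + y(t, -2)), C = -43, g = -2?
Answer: 344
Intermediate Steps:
a(t) = -2*t² (a(t) = (t + t)*(t + t*(-2)) = (2*t)*(t - 2*t) = (2*t)*(-t) = -2*t²)
C*a(g) = -(-86)*(-2)² = -(-86)*4 = -43*(-8) = 344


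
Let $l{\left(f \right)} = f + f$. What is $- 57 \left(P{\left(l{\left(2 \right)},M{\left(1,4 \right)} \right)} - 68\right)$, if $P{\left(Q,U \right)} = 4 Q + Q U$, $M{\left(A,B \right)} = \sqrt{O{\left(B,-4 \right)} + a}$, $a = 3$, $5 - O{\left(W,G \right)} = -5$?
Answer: $2964 - 228 \sqrt{13} \approx 2141.9$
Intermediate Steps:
$O{\left(W,G \right)} = 10$ ($O{\left(W,G \right)} = 5 - -5 = 5 + 5 = 10$)
$l{\left(f \right)} = 2 f$
$M{\left(A,B \right)} = \sqrt{13}$ ($M{\left(A,B \right)} = \sqrt{10 + 3} = \sqrt{13}$)
$- 57 \left(P{\left(l{\left(2 \right)},M{\left(1,4 \right)} \right)} - 68\right) = - 57 \left(2 \cdot 2 \left(4 + \sqrt{13}\right) - 68\right) = - 57 \left(4 \left(4 + \sqrt{13}\right) - 68\right) = - 57 \left(\left(16 + 4 \sqrt{13}\right) - 68\right) = - 57 \left(-52 + 4 \sqrt{13}\right) = 2964 - 228 \sqrt{13}$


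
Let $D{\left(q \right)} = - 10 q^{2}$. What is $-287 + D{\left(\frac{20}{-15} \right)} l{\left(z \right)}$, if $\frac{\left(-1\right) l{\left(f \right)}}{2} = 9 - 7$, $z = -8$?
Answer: $- \frac{1943}{9} \approx -215.89$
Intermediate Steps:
$l{\left(f \right)} = -4$ ($l{\left(f \right)} = - 2 \left(9 - 7\right) = \left(-2\right) 2 = -4$)
$-287 + D{\left(\frac{20}{-15} \right)} l{\left(z \right)} = -287 + - 10 \left(\frac{20}{-15}\right)^{2} \left(-4\right) = -287 + - 10 \left(20 \left(- \frac{1}{15}\right)\right)^{2} \left(-4\right) = -287 + - 10 \left(- \frac{4}{3}\right)^{2} \left(-4\right) = -287 + \left(-10\right) \frac{16}{9} \left(-4\right) = -287 - - \frac{640}{9} = -287 + \frac{640}{9} = - \frac{1943}{9}$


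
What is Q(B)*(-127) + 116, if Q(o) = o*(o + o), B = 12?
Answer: -36460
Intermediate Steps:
Q(o) = 2*o² (Q(o) = o*(2*o) = 2*o²)
Q(B)*(-127) + 116 = (2*12²)*(-127) + 116 = (2*144)*(-127) + 116 = 288*(-127) + 116 = -36576 + 116 = -36460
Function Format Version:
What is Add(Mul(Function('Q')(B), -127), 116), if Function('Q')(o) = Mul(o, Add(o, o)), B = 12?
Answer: -36460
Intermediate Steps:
Function('Q')(o) = Mul(2, Pow(o, 2)) (Function('Q')(o) = Mul(o, Mul(2, o)) = Mul(2, Pow(o, 2)))
Add(Mul(Function('Q')(B), -127), 116) = Add(Mul(Mul(2, Pow(12, 2)), -127), 116) = Add(Mul(Mul(2, 144), -127), 116) = Add(Mul(288, -127), 116) = Add(-36576, 116) = -36460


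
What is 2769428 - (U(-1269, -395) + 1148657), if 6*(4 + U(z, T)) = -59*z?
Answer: 3216593/2 ≈ 1.6083e+6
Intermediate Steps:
U(z, T) = -4 - 59*z/6 (U(z, T) = -4 + (-59*z)/6 = -4 - 59*z/6)
2769428 - (U(-1269, -395) + 1148657) = 2769428 - ((-4 - 59/6*(-1269)) + 1148657) = 2769428 - ((-4 + 24957/2) + 1148657) = 2769428 - (24949/2 + 1148657) = 2769428 - 1*2322263/2 = 2769428 - 2322263/2 = 3216593/2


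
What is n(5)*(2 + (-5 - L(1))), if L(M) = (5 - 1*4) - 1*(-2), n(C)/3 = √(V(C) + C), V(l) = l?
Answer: -18*√10 ≈ -56.921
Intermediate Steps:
n(C) = 3*√2*√C (n(C) = 3*√(C + C) = 3*√(2*C) = 3*(√2*√C) = 3*√2*√C)
L(M) = 3 (L(M) = (5 - 4) + 2 = 1 + 2 = 3)
n(5)*(2 + (-5 - L(1))) = (3*√2*√5)*(2 + (-5 - 1*3)) = (3*√10)*(2 + (-5 - 3)) = (3*√10)*(2 - 8) = (3*√10)*(-6) = -18*√10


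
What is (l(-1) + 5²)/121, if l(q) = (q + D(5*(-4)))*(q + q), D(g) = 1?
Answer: 25/121 ≈ 0.20661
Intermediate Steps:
l(q) = 2*q*(1 + q) (l(q) = (q + 1)*(q + q) = (1 + q)*(2*q) = 2*q*(1 + q))
(l(-1) + 5²)/121 = (2*(-1)*(1 - 1) + 5²)/121 = (2*(-1)*0 + 25)/121 = (0 + 25)/121 = (1/121)*25 = 25/121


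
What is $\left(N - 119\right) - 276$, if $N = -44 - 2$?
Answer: $-441$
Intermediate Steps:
$N = -46$
$\left(N - 119\right) - 276 = \left(-46 - 119\right) - 276 = -165 - 276 = -441$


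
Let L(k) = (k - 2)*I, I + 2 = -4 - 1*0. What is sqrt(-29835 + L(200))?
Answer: 9*I*sqrt(383) ≈ 176.13*I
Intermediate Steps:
I = -6 (I = -2 + (-4 - 1*0) = -2 + (-4 + 0) = -2 - 4 = -6)
L(k) = 12 - 6*k (L(k) = (k - 2)*(-6) = (-2 + k)*(-6) = 12 - 6*k)
sqrt(-29835 + L(200)) = sqrt(-29835 + (12 - 6*200)) = sqrt(-29835 + (12 - 1200)) = sqrt(-29835 - 1188) = sqrt(-31023) = 9*I*sqrt(383)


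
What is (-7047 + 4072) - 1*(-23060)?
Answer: 20085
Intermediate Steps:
(-7047 + 4072) - 1*(-23060) = -2975 + 23060 = 20085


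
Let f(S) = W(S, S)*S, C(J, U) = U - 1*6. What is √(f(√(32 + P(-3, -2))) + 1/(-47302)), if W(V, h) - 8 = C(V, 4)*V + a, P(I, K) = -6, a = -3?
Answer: √(-116348965910 + 11187396020*√26)/47302 ≈ 5.1483*I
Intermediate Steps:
C(J, U) = -6 + U (C(J, U) = U - 6 = -6 + U)
W(V, h) = 5 - 2*V (W(V, h) = 8 + ((-6 + 4)*V - 3) = 8 + (-2*V - 3) = 8 + (-3 - 2*V) = 5 - 2*V)
f(S) = S*(5 - 2*S) (f(S) = (5 - 2*S)*S = S*(5 - 2*S))
√(f(√(32 + P(-3, -2))) + 1/(-47302)) = √(√(32 - 6)*(5 - 2*√(32 - 6)) + 1/(-47302)) = √(√26*(5 - 2*√26) - 1/47302) = √(-1/47302 + √26*(5 - 2*√26))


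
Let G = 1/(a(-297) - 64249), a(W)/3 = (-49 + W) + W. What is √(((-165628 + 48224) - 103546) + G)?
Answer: I*√967656641845978/66178 ≈ 470.05*I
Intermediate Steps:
a(W) = -147 + 6*W (a(W) = 3*((-49 + W) + W) = 3*(-49 + 2*W) = -147 + 6*W)
G = -1/66178 (G = 1/((-147 + 6*(-297)) - 64249) = 1/((-147 - 1782) - 64249) = 1/(-1929 - 64249) = 1/(-66178) = -1/66178 ≈ -1.5111e-5)
√(((-165628 + 48224) - 103546) + G) = √(((-165628 + 48224) - 103546) - 1/66178) = √((-117404 - 103546) - 1/66178) = √(-220950 - 1/66178) = √(-14622029101/66178) = I*√967656641845978/66178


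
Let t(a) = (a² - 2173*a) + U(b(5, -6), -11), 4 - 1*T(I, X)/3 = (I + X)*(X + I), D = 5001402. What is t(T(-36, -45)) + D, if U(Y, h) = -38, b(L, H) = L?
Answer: 434694688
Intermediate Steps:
T(I, X) = 12 - 3*(I + X)² (T(I, X) = 12 - 3*(I + X)*(X + I) = 12 - 3*(I + X)*(I + X) = 12 - 3*(I + X)²)
t(a) = -38 + a² - 2173*a (t(a) = (a² - 2173*a) - 38 = -38 + a² - 2173*a)
t(T(-36, -45)) + D = (-38 + (12 - 3*(-36 - 45)²)² - 2173*(12 - 3*(-36 - 45)²)) + 5001402 = (-38 + (12 - 3*(-81)²)² - 2173*(12 - 3*(-81)²)) + 5001402 = (-38 + (12 - 3*6561)² - 2173*(12 - 3*6561)) + 5001402 = (-38 + (12 - 19683)² - 2173*(12 - 19683)) + 5001402 = (-38 + (-19671)² - 2173*(-19671)) + 5001402 = (-38 + 386948241 + 42745083) + 5001402 = 429693286 + 5001402 = 434694688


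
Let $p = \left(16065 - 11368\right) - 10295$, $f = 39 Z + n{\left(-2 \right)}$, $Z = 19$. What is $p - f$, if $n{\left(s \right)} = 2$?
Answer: $-6341$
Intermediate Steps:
$f = 743$ ($f = 39 \cdot 19 + 2 = 741 + 2 = 743$)
$p = -5598$ ($p = 4697 - 10295 = -5598$)
$p - f = -5598 - 743 = -6341$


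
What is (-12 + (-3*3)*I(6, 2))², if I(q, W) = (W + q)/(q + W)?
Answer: 441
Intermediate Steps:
I(q, W) = 1 (I(q, W) = (W + q)/(W + q) = 1)
(-12 + (-3*3)*I(6, 2))² = (-12 - 3*3*1)² = (-12 - 9*1)² = (-12 - 9)² = (-21)² = 441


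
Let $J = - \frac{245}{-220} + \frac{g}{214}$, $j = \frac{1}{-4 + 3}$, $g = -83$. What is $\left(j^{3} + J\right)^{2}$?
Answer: $\frac{1666681}{22165264} \approx 0.075193$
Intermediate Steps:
$j = -1$ ($j = \frac{1}{-1} = -1$)
$J = \frac{3417}{4708}$ ($J = - \frac{245}{-220} - \frac{83}{214} = \left(-245\right) \left(- \frac{1}{220}\right) - \frac{83}{214} = \frac{49}{44} - \frac{83}{214} = \frac{3417}{4708} \approx 0.72579$)
$\left(j^{3} + J\right)^{2} = \left(\left(-1\right)^{3} + \frac{3417}{4708}\right)^{2} = \left(-1 + \frac{3417}{4708}\right)^{2} = \left(- \frac{1291}{4708}\right)^{2} = \frac{1666681}{22165264}$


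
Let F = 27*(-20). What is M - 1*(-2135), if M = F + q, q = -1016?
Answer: 579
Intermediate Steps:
F = -540
M = -1556 (M = -540 - 1016 = -1556)
M - 1*(-2135) = -1556 - 1*(-2135) = -1556 + 2135 = 579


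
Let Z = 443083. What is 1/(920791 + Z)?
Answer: 1/1363874 ≈ 7.3321e-7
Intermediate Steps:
1/(920791 + Z) = 1/(920791 + 443083) = 1/1363874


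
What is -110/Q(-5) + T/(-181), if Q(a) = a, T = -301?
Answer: 4283/181 ≈ 23.663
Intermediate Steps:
-110/Q(-5) + T/(-181) = -110/(-5) - 301/(-181) = -110*(-⅕) - 301*(-1/181) = 22 + 301/181 = 4283/181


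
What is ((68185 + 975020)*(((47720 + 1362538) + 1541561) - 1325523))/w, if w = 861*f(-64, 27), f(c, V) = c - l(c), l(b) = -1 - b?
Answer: -80788577080/5207 ≈ -1.5515e+7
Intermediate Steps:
f(c, V) = 1 + 2*c (f(c, V) = c - (-1 - c) = c + (1 + c) = 1 + 2*c)
w = -109347 (w = 861*(1 + 2*(-64)) = 861*(1 - 128) = 861*(-127) = -109347)
((68185 + 975020)*(((47720 + 1362538) + 1541561) - 1325523))/w = ((68185 + 975020)*(((47720 + 1362538) + 1541561) - 1325523))/(-109347) = (1043205*((1410258 + 1541561) - 1325523))*(-1/109347) = (1043205*(2951819 - 1325523))*(-1/109347) = (1043205*1626296)*(-1/109347) = 1696560118680*(-1/109347) = -80788577080/5207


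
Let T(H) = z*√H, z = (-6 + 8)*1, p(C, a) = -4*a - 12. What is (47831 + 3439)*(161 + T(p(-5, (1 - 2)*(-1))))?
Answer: 8254470 + 410160*I ≈ 8.2545e+6 + 4.1016e+5*I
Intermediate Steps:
p(C, a) = -12 - 4*a
z = 2 (z = 2*1 = 2)
T(H) = 2*√H
(47831 + 3439)*(161 + T(p(-5, (1 - 2)*(-1)))) = (47831 + 3439)*(161 + 2*√(-12 - 4*(1 - 2)*(-1))) = 51270*(161 + 2*√(-12 - (-4)*(-1))) = 51270*(161 + 2*√(-12 - 4*1)) = 51270*(161 + 2*√(-12 - 4)) = 51270*(161 + 2*√(-16)) = 51270*(161 + 2*(4*I)) = 51270*(161 + 8*I) = 8254470 + 410160*I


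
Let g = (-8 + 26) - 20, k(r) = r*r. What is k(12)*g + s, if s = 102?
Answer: -186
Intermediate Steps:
k(r) = r²
g = -2 (g = 18 - 20 = -2)
k(12)*g + s = 12²*(-2) + 102 = 144*(-2) + 102 = -288 + 102 = -186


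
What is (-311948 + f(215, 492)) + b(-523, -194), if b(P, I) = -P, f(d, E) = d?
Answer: -311210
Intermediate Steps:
(-311948 + f(215, 492)) + b(-523, -194) = (-311948 + 215) - 1*(-523) = -311733 + 523 = -311210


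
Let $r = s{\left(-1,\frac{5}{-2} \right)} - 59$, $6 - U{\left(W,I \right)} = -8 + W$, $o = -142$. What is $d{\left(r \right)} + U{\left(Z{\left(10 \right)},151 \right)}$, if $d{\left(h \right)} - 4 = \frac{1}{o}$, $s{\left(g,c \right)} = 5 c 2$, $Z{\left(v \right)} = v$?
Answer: $\frac{1135}{142} \approx 7.993$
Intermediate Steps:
$U{\left(W,I \right)} = 14 - W$ ($U{\left(W,I \right)} = 6 - \left(-8 + W\right) = 14 - W$)
$s{\left(g,c \right)} = 10 c$
$r = -84$ ($r = 10 \frac{5}{-2} - 59 = 10 \cdot 5 \left(- \frac{1}{2}\right) - 59 = 10 \left(- \frac{5}{2}\right) - 59 = -25 - 59 = -84$)
$d{\left(h \right)} = \frac{567}{142}$ ($d{\left(h \right)} = 4 + \frac{1}{-142} = 4 - \frac{1}{142} = \frac{567}{142}$)
$d{\left(r \right)} + U{\left(Z{\left(10 \right)},151 \right)} = \frac{567}{142} + \left(14 - 10\right) = \frac{567}{142} + 4 = \frac{1135}{142}$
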